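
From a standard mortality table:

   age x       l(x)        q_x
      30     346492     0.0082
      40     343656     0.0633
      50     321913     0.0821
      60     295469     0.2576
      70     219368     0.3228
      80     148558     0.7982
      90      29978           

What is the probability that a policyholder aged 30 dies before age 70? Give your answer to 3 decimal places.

0.367

P(die before 70 | alive at 30) = 1 − l(70)/l(30) = 1 − 219368/346492 = (127124)/346492 = 0.366889.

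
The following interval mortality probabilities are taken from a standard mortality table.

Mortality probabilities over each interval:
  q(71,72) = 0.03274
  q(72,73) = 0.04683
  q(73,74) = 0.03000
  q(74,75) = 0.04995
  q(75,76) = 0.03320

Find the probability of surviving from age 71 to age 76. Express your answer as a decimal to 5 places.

Survival from 71 to 76 is the product of surviving each interval: (1 − 0.03274) × (1 − 0.04683) × (1 − 0.03000) × (1 − 0.04995) × (1 − 0.03320).
= 0.96726 × 0.95317 × 0.97000 × 0.95005 × 0.96680 = 0.821426.

0.82143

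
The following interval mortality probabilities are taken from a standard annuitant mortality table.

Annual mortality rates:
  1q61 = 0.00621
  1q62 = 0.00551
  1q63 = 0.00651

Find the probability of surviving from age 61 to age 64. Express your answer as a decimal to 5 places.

0.98188

The overall survival probability is (1 − 0.00621) × (1 − 0.00551) × (1 − 0.00651).
= 0.99379 × 0.99449 × 0.99349 = 0.981880.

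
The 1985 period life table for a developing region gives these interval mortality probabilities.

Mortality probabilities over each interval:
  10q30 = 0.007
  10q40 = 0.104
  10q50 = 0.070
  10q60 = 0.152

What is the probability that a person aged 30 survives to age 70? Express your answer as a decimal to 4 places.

0.7017

The overall survival probability is (1 − 0.007) × (1 − 0.104) × (1 − 0.070) × (1 − 0.152).
= 0.993 × 0.896 × 0.930 × 0.848 = 0.701675.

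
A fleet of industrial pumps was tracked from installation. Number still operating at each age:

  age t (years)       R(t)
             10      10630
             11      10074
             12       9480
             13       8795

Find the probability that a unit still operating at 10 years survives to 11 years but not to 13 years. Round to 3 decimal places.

This is the probability of reaching 11 but not 13, conditional on being operational at 10: (R(11) − R(13)) / R(10).
= (10074 − 8795) / 10630 = 1279 / 10630 = 0.120320.

0.120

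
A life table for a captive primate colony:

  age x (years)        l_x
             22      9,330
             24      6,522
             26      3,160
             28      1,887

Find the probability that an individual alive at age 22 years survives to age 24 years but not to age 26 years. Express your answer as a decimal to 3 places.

0.360

This is the probability of reaching 24 but not 26, conditional on being alive at 22: (l_24 − l_26) / l_22.
= (6,522 − 3,160) / 9,330 = 3,362 / 9,330 = 0.360343.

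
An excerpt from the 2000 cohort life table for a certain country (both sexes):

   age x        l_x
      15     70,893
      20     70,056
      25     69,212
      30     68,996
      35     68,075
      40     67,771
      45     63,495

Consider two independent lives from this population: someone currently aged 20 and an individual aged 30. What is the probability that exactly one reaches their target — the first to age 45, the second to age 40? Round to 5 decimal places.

p₁ = l_45/l_20 = 63,495/70,056 = 0.906346; p₂ = l_40/l_30 = 67,771/68,996 = 0.982245.
P(exactly one) = p₁(1−p₂) + (1−p₁)p₂ = 0.016092 + 0.091991 = 0.108083.

0.10808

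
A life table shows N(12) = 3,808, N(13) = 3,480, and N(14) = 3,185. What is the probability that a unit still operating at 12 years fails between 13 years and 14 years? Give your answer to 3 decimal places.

This is the probability of reaching 13 but not 14, conditional on being operational at 12: (N(13) − N(14)) / N(12).
= (3,480 − 3,185) / 3,808 = 295 / 3,808 = 0.077468.

0.077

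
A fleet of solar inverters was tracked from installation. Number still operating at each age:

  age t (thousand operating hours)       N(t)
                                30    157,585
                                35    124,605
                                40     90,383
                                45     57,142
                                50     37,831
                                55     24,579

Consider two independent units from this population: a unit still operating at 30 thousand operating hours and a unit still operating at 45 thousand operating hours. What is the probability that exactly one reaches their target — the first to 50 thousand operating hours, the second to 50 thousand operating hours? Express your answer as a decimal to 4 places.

0.5842

p₁ = N(50)/N(30) = 37,831/157,585 = 0.240067; p₂ = N(50)/N(45) = 37,831/57,142 = 0.662052.
P(exactly one) = p₁(1−p₂) + (1−p₁)p₂ = 0.081130 + 0.503115 = 0.584245.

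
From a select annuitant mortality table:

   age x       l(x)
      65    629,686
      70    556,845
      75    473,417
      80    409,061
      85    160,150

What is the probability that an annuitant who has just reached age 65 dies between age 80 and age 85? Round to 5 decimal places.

0.39529

This is the probability of reaching 80 but not 85, conditional on being alive at 65: (l(80) − l(85)) / l(65).
= (409,061 − 160,150) / 629,686 = 248,911 / 629,686 = 0.395294.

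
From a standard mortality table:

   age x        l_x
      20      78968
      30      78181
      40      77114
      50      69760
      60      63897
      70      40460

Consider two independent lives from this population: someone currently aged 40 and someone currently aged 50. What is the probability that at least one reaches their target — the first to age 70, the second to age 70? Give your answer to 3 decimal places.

0.800

p₁ = l_70/l_40 = 40460/77114 = 0.524678; p₂ = l_70/l_50 = 40460/69760 = 0.579989.
P(at least one) = 1 − (1−p₁)(1−p₂) = 1 − 0.475322 × 0.420011 = 0.800360.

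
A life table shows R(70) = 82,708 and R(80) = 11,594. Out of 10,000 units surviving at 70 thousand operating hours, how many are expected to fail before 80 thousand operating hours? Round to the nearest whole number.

8598

The relevant probability is 1 − 11,594/82,708 = 0.859820.
Expected number = 10,000 × 0.859820 = 8598.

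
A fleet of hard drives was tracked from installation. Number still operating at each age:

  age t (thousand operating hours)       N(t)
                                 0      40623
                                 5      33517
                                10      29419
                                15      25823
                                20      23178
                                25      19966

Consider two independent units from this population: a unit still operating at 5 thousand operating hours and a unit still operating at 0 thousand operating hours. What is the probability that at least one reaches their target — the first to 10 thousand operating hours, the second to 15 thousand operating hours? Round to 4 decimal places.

0.9555

p₁ = N(10)/N(5) = 29419/33517 = 0.877734; p₂ = N(15)/N(0) = 25823/40623 = 0.635674.
P(at least one) = 1 − (1−p₁)(1−p₂) = 1 − 0.122266 × 0.364326 = 0.955455.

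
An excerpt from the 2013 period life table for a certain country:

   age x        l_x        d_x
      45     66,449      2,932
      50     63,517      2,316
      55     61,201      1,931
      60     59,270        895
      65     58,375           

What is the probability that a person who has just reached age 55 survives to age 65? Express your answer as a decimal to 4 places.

The conditional survival probability is l_65/l_55 = 58,375/61,201 = 0.953824.

0.9538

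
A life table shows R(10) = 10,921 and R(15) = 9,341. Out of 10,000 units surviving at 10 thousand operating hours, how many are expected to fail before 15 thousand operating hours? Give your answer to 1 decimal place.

The relevant probability is 1 − 9,341/10,921 = 0.144675.
Expected number = 10,000 × 0.144675 = 1446.8.

1446.8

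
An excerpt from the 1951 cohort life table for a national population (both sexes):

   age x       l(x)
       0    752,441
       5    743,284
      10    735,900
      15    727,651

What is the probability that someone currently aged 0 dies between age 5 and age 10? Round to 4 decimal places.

This is the probability of reaching 5 but not 10, conditional on being alive at 0: (l(5) − l(10)) / l(0).
= (743,284 − 735,900) / 752,441 = 7,384 / 752,441 = 0.009813.

0.0098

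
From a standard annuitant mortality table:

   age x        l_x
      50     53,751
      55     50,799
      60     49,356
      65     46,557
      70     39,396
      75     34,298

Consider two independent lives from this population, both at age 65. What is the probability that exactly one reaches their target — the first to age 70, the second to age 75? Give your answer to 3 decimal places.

p₁ = l_70/l_65 = 39,396/46,557 = 0.846189; p₂ = l_75/l_65 = 34,298/46,557 = 0.736688.
P(exactly one) = p₁(1−p₂) + (1−p₁)p₂ = 0.222812 + 0.113311 = 0.336122.

0.336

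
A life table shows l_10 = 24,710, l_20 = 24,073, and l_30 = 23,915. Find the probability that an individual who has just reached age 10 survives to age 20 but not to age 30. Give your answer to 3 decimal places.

0.006

We want 10|10q10 = (l_20 − l_30)/l_10.
This is the probability of reaching 20 but not 30, conditional on being alive at 10: (l_20 − l_30) / l_10.
= (24,073 − 23,915) / 24,710 = 158 / 24,710 = 0.006394.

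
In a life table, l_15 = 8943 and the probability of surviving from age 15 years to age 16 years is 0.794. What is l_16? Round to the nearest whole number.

7101

l_16 = l_15 × p = 8943 × 0.794 = 7101.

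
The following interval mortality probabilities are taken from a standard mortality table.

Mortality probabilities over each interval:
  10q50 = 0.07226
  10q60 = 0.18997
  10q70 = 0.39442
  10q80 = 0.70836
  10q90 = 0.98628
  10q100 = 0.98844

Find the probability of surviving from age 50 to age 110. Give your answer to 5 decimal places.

Survival from 50 to 110 is the product of surviving each interval: (1 − 0.07226) × (1 − 0.18997) × (1 − 0.39442) × (1 − 0.70836) × (1 − 0.98628) × (1 − 0.98844).
= 0.92774 × 0.81003 × 0.60558 × 0.29164 × 0.01372 × 0.01156 = 0.000021.

0.00002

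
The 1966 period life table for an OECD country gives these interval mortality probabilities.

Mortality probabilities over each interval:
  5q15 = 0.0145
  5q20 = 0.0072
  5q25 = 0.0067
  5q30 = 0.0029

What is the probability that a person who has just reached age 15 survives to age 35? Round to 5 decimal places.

0.96903

The overall survival probability is (1 − 0.0145) × (1 − 0.0072) × (1 − 0.0067) × (1 − 0.0029).
= 0.9855 × 0.9928 × 0.9933 × 0.9971 = 0.969031.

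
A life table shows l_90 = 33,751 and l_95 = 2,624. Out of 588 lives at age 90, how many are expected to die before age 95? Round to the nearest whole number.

542

The relevant probability is 1 − 2,624/33,751 = 0.922254.
Expected number = 588 × 0.922254 = 542.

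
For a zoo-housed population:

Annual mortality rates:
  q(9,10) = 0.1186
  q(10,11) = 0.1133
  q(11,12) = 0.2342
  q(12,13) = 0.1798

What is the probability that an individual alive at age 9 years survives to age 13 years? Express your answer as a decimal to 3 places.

The overall survival probability is (1 − 0.1186) × (1 − 0.1133) × (1 − 0.2342) × (1 − 0.1798).
= 0.8814 × 0.8867 × 0.7658 × 0.8202 = 0.490891.

0.491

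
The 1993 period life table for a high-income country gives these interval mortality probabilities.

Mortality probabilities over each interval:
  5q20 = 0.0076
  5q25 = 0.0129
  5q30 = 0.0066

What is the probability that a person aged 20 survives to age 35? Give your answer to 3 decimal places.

0.973

Survival from 20 to 35 is the product of surviving each interval: (1 − 0.0076) × (1 − 0.0129) × (1 − 0.0066).
= 0.9924 × 0.9871 × 0.9934 = 0.973133.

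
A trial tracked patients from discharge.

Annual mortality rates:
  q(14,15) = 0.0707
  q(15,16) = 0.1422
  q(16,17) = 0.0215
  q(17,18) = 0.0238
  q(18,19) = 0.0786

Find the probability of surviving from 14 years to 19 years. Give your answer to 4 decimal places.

Chaining the interval survival probabilities: (1 − 0.0707) × (1 − 0.1422) × (1 − 0.0215) × (1 − 0.0238) × (1 − 0.0786).
= 0.9293 × 0.8578 × 0.9785 × 0.9762 × 0.9214 = 0.701600.

0.7016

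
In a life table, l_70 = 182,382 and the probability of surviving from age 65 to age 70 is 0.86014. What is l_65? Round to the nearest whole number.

l_65 = l_70 / p = 182,382 / 0.86014 = 212038.

212038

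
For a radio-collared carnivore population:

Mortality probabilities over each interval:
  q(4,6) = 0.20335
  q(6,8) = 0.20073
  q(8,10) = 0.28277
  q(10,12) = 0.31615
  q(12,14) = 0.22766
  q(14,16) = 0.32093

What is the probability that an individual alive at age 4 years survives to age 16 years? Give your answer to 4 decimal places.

Chaining the interval survival probabilities: (1 − 0.20335) × (1 − 0.20073) × (1 − 0.28277) × (1 − 0.31615) × (1 − 0.22766) × (1 − 0.32093).
= 0.79665 × 0.79927 × 0.71723 × 0.68385 × 0.77234 × 0.67907 = 0.163796.

0.1638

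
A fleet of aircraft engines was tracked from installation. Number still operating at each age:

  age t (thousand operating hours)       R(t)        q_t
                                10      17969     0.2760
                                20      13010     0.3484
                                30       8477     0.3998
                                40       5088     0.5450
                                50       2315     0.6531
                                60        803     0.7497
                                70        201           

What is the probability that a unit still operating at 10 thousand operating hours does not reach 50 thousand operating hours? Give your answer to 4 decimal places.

0.8712

P(fail before 50 | operational at 10) = 1 − R(50)/R(10) = 1 − 2315/17969 = (15654)/17969 = 0.871167.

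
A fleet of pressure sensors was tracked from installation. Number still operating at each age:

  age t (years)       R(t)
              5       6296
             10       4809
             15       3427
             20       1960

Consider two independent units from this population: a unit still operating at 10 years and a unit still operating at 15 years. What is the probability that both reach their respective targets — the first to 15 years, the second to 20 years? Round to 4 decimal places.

0.4076

p₁ = R(15)/R(10) = 3427/4809 = 0.712622; p₂ = R(20)/R(15) = 1960/3427 = 0.571929.
P(both) = p₁ × p₂ = 0.712622 × 0.571929 = 0.407569.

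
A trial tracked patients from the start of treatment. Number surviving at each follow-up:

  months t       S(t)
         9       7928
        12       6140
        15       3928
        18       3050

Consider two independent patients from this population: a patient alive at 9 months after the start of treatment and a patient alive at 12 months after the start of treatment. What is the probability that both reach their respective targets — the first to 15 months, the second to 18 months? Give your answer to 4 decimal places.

p₁ = S(15)/S(9) = 3928/7928 = 0.495459; p₂ = S(18)/S(12) = 3050/6140 = 0.496743.
P(both) = p₁ × p₂ = 0.495459 × 0.496743 = 0.246116.

0.2461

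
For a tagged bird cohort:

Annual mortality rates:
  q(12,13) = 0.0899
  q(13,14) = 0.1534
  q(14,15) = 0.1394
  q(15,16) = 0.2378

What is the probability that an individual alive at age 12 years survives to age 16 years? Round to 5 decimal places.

Survival from 12 to 16 is the product of surviving each interval: (1 − 0.0899) × (1 − 0.1534) × (1 − 0.1394) × (1 − 0.2378).
= 0.9101 × 0.8466 × 0.8606 × 0.7622 = 0.505403.

0.50540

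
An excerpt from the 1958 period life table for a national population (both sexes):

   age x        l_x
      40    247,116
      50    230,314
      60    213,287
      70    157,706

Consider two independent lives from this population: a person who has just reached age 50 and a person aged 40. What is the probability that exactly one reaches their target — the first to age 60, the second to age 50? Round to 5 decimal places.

0.13187

p₁ = l_60/l_50 = 213,287/230,314 = 0.926070; p₂ = l_50/l_40 = 230,314/247,116 = 0.932008.
P(exactly one) = p₁(1−p₂) + (1−p₁)p₂ = 0.062965 + 0.068903 = 0.131869.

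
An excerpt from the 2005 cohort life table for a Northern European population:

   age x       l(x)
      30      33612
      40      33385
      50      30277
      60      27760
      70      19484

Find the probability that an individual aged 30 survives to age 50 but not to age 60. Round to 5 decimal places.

This is the probability of reaching 50 but not 60, conditional on being alive at 30: (l(50) − l(60)) / l(30).
= (30277 − 27760) / 33612 = 2517 / 33612 = 0.074884.

0.07488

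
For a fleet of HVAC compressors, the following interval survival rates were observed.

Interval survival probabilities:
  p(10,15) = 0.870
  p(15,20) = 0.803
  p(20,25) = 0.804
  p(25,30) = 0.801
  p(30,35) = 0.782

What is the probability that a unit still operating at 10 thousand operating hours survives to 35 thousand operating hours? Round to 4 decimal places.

Chaining the interval survival probabilities: 0.870 × 0.803 × 0.804 × 0.801 × 0.782.
= 0.351828.

0.3518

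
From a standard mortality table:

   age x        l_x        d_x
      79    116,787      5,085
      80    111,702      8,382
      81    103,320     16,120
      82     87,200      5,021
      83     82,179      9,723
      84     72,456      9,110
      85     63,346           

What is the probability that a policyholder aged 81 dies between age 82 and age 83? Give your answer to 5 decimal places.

0.04860

We want 1|1q81 = (l_82 − l_83)/l_81.
This is the probability of reaching 82 but not 83, conditional on being alive at 81: (l_82 − l_83) / l_81.
= (87,200 − 82,179) / 103,320 = 5,021 / 103,320 = 0.048597.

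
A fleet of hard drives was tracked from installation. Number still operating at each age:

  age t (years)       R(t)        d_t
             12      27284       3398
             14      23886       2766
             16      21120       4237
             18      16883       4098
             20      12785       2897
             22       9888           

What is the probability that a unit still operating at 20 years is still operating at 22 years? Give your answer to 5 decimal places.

The conditional survival probability is R(22)/R(20) = 9888/12785 = 0.773406.

0.77341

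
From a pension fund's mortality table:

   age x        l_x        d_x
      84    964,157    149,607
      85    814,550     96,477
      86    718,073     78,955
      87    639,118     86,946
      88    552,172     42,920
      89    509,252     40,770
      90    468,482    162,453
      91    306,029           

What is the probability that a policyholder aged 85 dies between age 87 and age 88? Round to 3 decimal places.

0.107

This is the probability of reaching 87 but not 88, conditional on being alive at 85: (l_87 − l_88) / l_85.
= (639,118 − 552,172) / 814,550 = 86,946 / 814,550 = 0.106741.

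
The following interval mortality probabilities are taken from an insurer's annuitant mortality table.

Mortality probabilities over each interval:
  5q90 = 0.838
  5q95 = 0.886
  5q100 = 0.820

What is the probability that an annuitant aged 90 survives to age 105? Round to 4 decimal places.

0.0033

Survival from 90 to 105 is the product of surviving each interval: (1 − 0.838) × (1 − 0.886) × (1 − 0.820).
= 0.162 × 0.114 × 0.180 = 0.003324.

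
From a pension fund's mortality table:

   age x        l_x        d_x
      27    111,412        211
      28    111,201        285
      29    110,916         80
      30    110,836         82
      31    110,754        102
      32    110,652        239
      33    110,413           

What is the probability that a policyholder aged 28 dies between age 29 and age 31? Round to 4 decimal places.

0.0015

We want 1|2q28 = (l_29 − l_31)/l_28.
This is the probability of reaching 29 but not 31, conditional on being alive at 28: (l_29 − l_31) / l_28.
= (110,916 − 110,754) / 111,201 = 162 / 111,201 = 0.001457.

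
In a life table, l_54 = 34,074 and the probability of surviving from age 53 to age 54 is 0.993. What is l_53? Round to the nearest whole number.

l_53 = l_54 / p = 34,074 / 0.993 = 34314.

34314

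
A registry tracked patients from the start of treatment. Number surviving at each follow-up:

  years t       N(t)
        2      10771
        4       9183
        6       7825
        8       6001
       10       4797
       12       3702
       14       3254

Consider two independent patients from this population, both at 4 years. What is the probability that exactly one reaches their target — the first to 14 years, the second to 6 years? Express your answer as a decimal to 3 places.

p₁ = N(14)/N(4) = 3254/9183 = 0.354350; p₂ = N(6)/N(4) = 7825/9183 = 0.852118.
P(exactly one) = p₁(1−p₂) + (1−p₁)p₂ = 0.052402 + 0.550170 = 0.602572.

0.603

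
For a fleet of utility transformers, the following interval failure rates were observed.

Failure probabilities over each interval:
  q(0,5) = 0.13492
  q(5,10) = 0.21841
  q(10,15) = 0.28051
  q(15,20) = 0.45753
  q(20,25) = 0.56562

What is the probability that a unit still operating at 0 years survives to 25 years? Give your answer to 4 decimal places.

Chaining the interval survival probabilities: (1 − 0.13492) × (1 − 0.21841) × (1 − 0.28051) × (1 − 0.45753) × (1 − 0.56562).
= 0.86508 × 0.78159 × 0.71949 × 0.54247 × 0.43438 = 0.114632.

0.1146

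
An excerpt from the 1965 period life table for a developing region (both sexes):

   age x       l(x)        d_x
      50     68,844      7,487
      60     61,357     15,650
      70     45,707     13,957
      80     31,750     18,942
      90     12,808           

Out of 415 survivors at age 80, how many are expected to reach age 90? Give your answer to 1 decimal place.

167.4

The relevant probability is 12,808/31,750 = 0.403402.
Expected number = 415 × 0.403402 = 167.4.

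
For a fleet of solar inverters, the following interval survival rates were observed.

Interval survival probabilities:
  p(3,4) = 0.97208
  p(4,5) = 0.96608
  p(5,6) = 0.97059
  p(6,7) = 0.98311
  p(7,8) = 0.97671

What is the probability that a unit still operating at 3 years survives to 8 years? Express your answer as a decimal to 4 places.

P(survive 3→8) = 0.97208 × 0.96608 × 0.97059 × 0.98311 × 0.97671.
= 0.875223.

0.8752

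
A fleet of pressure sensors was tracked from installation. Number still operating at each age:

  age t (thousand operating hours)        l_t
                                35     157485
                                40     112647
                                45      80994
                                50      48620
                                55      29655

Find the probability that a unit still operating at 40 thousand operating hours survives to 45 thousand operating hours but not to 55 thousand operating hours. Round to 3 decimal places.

This is the probability of reaching 45 but not 55, conditional on being operational at 40: (l_45 − l_55) / l_40.
= (80994 − 29655) / 112647 = 51339 / 112647 = 0.455751.

0.456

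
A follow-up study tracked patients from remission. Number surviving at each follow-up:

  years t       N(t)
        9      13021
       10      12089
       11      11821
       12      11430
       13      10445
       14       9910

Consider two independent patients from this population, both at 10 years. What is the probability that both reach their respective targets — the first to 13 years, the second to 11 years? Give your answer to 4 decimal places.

0.8449

p₁ = N(13)/N(10) = 10445/12089 = 0.864009; p₂ = N(11)/N(10) = 11821/12089 = 0.977831.
P(both) = p₁ × p₂ = 0.864009 × 0.977831 = 0.844855.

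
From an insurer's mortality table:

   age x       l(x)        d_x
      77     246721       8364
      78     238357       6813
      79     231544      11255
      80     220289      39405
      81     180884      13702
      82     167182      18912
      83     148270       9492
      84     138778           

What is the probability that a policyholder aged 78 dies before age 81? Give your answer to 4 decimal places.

P(die before 81 | alive at 78) = 1 − l(81)/l(78) = 1 − 180884/238357 = (57473)/238357 = 0.241122.

0.2411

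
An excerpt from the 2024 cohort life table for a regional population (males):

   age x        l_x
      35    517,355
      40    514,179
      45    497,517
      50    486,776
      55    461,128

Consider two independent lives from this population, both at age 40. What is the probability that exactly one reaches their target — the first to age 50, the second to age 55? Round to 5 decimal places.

0.14547

p₁ = l_50/l_40 = 486,776/514,179 = 0.946705; p₂ = l_55/l_40 = 461,128/514,179 = 0.896824.
P(exactly one) = p₁(1−p₂) + (1−p₁)p₂ = 0.097677 + 0.047796 = 0.145473.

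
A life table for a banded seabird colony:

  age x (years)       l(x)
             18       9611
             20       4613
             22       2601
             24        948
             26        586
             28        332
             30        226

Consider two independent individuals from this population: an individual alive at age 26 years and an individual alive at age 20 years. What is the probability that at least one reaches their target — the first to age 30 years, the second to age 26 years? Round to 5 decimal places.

0.46371

p₁ = l(30)/l(26) = 226/586 = 0.385666; p₂ = l(26)/l(20) = 586/4613 = 0.127032.
P(at least one) = 1 − (1−p₁)(1−p₂) = 1 − 0.614334 × 0.872968 = 0.463706.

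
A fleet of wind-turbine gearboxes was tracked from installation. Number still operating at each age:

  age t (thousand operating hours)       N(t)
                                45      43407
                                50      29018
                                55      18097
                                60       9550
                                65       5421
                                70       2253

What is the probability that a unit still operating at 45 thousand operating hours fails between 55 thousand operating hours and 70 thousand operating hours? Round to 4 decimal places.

0.3650

This is the probability of reaching 55 but not 70, conditional on being operational at 45: (N(55) − N(70)) / N(45).
= (18097 − 2253) / 43407 = 15844 / 43407 = 0.365010.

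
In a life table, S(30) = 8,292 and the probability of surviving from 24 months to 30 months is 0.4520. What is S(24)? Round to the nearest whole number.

18345

S(24) = S(30) / p = 8,292 / 0.4520 = 18345.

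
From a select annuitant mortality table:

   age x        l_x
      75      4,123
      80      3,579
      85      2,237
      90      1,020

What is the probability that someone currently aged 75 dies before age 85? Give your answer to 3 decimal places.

P(die before 85 | alive at 75) = 1 − l_85/l_75 = 1 − 2,237/4,123 = (1,886)/4,123 = 0.457434.

0.457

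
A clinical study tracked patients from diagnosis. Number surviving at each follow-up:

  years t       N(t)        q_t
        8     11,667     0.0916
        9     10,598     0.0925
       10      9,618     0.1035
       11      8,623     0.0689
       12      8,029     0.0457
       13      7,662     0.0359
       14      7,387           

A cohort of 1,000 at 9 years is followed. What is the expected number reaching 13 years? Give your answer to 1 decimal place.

The relevant probability is 7,662/10,598 = 0.722967.
Expected number = 1,000 × 0.722967 = 723.0.

723.0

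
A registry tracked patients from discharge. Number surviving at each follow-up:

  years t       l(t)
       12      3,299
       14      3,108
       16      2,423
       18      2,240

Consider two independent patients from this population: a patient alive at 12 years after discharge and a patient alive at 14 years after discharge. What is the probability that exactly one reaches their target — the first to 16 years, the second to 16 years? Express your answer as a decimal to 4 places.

p₁ = l(16)/l(12) = 2,423/3,299 = 0.734465; p₂ = l(16)/l(14) = 2,423/3,108 = 0.779601.
P(exactly one) = p₁(1−p₂) + (1−p₁)p₂ = 0.161875 + 0.207011 = 0.368887.

0.3689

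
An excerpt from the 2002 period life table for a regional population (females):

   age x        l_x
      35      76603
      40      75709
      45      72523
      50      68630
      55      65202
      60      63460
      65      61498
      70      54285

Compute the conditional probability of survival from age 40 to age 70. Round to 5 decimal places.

We want 30p40 = l_70/l_40.
The conditional survival probability is l_70/l_40 = 54285/75709 = 0.717022.

0.71702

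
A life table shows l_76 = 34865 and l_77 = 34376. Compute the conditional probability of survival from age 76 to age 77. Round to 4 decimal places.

We want 1p76 = l_77/l_76.
The conditional survival probability is l_77/l_76 = 34376/34865 = 0.985974.

0.9860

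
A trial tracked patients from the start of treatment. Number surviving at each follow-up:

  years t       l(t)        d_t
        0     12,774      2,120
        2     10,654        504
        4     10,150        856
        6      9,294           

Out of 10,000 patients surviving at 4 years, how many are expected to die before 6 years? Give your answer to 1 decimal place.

The relevant probability is 1 − 9,294/10,150 = 0.084335.
Expected number = 10,000 × 0.084335 = 843.3.

843.3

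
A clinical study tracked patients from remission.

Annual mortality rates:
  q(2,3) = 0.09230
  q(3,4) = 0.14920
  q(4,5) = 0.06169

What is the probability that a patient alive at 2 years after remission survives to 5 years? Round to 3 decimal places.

Chaining the interval survival probabilities: (1 − 0.09230) × (1 − 0.14920) × (1 − 0.06169).
= 0.90770 × 0.85080 × 0.93831 = 0.724630.

0.725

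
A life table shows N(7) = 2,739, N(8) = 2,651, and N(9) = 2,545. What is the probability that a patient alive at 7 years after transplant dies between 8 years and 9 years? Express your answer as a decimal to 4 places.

This is the probability of reaching 8 but not 9, conditional on being alive at 7: (N(8) − N(9)) / N(7).
= (2,651 − 2,545) / 2,739 = 106 / 2,739 = 0.038700.

0.0387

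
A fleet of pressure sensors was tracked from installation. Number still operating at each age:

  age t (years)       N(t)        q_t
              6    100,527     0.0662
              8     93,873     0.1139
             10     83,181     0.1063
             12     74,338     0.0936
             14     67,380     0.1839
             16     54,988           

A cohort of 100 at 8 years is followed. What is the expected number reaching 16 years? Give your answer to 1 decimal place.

The relevant probability is 54,988/93,873 = 0.585770.
Expected number = 100 × 0.585770 = 58.6.

58.6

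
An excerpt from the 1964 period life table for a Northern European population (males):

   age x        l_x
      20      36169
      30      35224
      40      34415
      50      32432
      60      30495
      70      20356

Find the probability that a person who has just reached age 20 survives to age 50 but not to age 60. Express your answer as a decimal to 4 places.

We want 30|10q20 = (l_50 − l_60)/l_20.
This is the probability of reaching 50 but not 60, conditional on being alive at 20: (l_50 − l_60) / l_20.
= (32432 − 30495) / 36169 = 1937 / 36169 = 0.053554.

0.0536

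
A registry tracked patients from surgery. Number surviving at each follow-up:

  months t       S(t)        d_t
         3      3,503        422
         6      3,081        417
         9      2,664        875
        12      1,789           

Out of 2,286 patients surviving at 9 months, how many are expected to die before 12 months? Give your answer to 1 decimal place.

The relevant probability is 1 − 1,789/2,664 = 0.328453.
Expected number = 2,286 × 0.328453 = 750.8.

750.8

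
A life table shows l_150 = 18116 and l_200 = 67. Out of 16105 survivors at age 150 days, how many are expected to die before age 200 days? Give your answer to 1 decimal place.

16045.4

The relevant probability is 1 − 67/18116 = 0.996302.
Expected number = 16105 × 0.996302 = 16045.4.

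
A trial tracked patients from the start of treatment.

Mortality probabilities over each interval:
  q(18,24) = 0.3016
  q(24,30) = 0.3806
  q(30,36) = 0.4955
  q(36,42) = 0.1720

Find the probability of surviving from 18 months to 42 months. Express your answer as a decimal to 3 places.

0.181

Survival from 18 to 42 is the product of surviving each interval: (1 − 0.3016) × (1 − 0.3806) × (1 − 0.4955) × (1 − 0.1720).
= 0.6984 × 0.6194 × 0.5045 × 0.8280 = 0.180704.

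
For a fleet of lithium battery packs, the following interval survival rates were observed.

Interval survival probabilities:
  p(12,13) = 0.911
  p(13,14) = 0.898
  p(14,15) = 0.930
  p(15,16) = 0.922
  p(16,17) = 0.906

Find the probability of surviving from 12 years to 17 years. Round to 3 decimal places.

0.636

The overall survival probability is 0.911 × 0.898 × 0.930 × 0.922 × 0.906.
= 0.635531.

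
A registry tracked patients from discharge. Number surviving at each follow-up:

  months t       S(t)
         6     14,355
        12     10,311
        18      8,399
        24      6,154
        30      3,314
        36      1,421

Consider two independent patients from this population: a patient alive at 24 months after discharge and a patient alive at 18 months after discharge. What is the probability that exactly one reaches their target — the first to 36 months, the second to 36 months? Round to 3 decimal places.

0.322

p₁ = S(36)/S(24) = 1,421/6,154 = 0.230907; p₂ = S(36)/S(18) = 1,421/8,399 = 0.169187.
P(exactly one) = p₁(1−p₂) + (1−p₁)p₂ = 0.191841 + 0.130121 = 0.321961.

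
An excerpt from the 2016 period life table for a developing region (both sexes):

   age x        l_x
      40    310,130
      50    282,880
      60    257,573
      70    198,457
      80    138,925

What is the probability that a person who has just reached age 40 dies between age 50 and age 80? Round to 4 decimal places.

We want 10|30q40 = (l_50 − l_80)/l_40.
This is the probability of reaching 50 but not 80, conditional on being alive at 40: (l_50 − l_80) / l_40.
= (282,880 − 138,925) / 310,130 = 143,955 / 310,130 = 0.464176.

0.4642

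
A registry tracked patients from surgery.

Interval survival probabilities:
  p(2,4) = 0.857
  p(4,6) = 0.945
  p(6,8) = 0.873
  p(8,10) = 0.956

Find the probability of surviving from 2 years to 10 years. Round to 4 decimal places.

0.6759

The overall survival probability is 0.857 × 0.945 × 0.873 × 0.956.
= 0.675904.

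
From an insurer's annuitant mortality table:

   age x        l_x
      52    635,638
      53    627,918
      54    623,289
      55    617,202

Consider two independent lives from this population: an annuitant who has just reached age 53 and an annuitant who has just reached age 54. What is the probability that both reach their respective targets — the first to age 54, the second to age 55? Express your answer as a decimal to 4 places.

p₁ = l_54/l_53 = 623,289/627,918 = 0.992628; p₂ = l_55/l_54 = 617,202/623,289 = 0.990234.
P(both) = p₁ × p₂ = 0.992628 × 0.990234 = 0.982934.

0.9829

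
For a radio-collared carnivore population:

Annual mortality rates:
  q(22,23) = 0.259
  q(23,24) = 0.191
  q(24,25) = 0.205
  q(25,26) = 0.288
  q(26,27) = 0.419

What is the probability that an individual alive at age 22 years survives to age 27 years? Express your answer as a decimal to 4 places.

0.1971

Survival from 22 to 27 is the product of surviving each interval: (1 − 0.259) × (1 − 0.191) × (1 − 0.205) × (1 − 0.288) × (1 − 0.419).
= 0.741 × 0.809 × 0.795 × 0.712 × 0.581 = 0.197147.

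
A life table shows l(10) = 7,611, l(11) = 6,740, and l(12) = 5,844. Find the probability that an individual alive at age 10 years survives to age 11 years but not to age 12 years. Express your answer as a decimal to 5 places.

0.11772

This is the probability of reaching 11 but not 12, conditional on being alive at 10: (l(11) − l(12)) / l(10).
= (6,740 − 5,844) / 7,611 = 896 / 7,611 = 0.117724.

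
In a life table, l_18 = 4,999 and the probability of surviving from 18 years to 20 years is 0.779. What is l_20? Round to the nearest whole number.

l_20 = l_18 × p = 4,999 × 0.779 = 3894.

3894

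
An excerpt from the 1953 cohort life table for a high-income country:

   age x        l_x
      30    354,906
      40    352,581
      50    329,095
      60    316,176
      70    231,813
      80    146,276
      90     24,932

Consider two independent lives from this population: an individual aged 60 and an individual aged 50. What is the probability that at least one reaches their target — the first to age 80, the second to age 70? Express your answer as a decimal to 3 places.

0.841

p₁ = l_80/l_60 = 146,276/316,176 = 0.462641; p₂ = l_70/l_50 = 231,813/329,095 = 0.704395.
P(at least one) = 1 − (1−p₁)(1−p₂) = 1 − 0.537359 × 0.295605 = 0.841154.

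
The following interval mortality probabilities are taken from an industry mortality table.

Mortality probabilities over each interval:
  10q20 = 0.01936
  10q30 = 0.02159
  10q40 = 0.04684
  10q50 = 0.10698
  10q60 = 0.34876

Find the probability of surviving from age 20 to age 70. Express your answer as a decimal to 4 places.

0.5319

The overall survival probability is (1 − 0.01936) × (1 − 0.02159) × (1 − 0.04684) × (1 − 0.10698) × (1 − 0.34876).
= 0.98064 × 0.97841 × 0.95316 × 0.89302 × 0.65124 = 0.531861.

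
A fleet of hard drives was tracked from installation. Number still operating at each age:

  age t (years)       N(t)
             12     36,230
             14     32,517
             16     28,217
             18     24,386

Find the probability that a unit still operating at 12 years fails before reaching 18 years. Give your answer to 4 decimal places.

0.3269

P(fail before 18 | operational at 12) = 1 − N(18)/N(12) = 1 − 24,386/36,230 = (11,844)/36,230 = 0.326911.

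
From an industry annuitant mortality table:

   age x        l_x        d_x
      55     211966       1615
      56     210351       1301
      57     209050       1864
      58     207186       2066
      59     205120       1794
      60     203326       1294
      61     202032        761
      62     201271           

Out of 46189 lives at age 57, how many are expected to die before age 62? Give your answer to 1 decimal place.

1718.7

The relevant probability is 1 − 201271/209050 = 0.037211.
Expected number = 46189 × 0.037211 = 1718.7.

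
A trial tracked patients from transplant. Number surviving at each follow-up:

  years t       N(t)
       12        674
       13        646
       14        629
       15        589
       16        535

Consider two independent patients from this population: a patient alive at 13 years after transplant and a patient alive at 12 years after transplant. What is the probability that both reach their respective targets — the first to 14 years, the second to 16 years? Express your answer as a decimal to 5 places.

p₁ = N(14)/N(13) = 629/646 = 0.973684; p₂ = N(16)/N(12) = 535/674 = 0.793769.
P(both) = p₁ × p₂ = 0.973684 × 0.793769 = 0.772880.

0.77288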